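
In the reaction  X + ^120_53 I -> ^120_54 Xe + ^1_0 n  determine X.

proton

Conserve mass number: A + 120 = 120 + 1, so A = 1.
Conserve atomic number: Z + 53 = 54 + 0, so Z = 1.
A = 1 and Z = 1 is ^1_1 H — a proton.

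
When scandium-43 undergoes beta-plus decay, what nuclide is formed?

Beta-plus decay: mass number changes by +0, atomic number by -1.
A: 43 = 43; Z: 21 − 1 = 20.
Z = 20 is calcium, so the daughter is calcium-43.

Ca-43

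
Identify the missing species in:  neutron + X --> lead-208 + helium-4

Conserve mass number: 1 + A = 208 + 4, so A = 211.
Conserve atomic number: 0 + Z = 82 + 2, so Z = 84.
Z = 84 is polonium, so the species is polonium-211.

Po-211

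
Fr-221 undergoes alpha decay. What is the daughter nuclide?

At-217

Alpha decay: mass number changes by -4, atomic number by -2.
A: 221 − 4 = 217; Z: 87 − 2 = 85.
Z = 85 is astatine, so the daughter is At-217.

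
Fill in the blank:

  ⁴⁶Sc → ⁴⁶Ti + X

beta-minus particle

Conserve mass number: 46 = 46 + A, so A = 0.
Conserve atomic number: 21 = 22 + Z, so Z = -1.
A = 0 and Z = -1 is e⁻ — a beta-minus particle.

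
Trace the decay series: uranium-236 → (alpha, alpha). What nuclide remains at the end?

Start: (A, Z) = (236, 92).
After α: (232, 90).
After α: (228, 88).
Z = 88 is radium.

Ra-228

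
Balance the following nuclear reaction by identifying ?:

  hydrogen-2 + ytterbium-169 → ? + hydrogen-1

Conserve mass number: 2 + 169 = A + 1, so A = 170.
Conserve atomic number: 1 + 70 = Z + 1, so Z = 70.
Z = 70 is ytterbium, so the species is ytterbium-170.

Yb-170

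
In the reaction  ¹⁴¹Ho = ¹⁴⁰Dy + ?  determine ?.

proton

Conserve mass number: 141 = 140 + A, so A = 1.
Conserve atomic number: 67 = 66 + Z, so Z = 1.
A = 1 and Z = 1 is ¹H — a proton.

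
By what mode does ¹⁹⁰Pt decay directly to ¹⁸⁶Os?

ΔA = 186 − 190 = -4; ΔZ = 76 − 78 = -2.
A drops by 4 and Z drops by 2 — the signature of alpha emission.

alpha decay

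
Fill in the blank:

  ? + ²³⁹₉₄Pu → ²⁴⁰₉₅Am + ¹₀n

deuteron

Conserve mass number: A + 239 = 240 + 1, so A = 2.
Conserve atomic number: Z + 94 = 95 + 0, so Z = 1.
A = 2 and Z = 1 is ²₁H — a deuteron.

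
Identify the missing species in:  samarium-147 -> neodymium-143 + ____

alpha particle

Conserve mass number: 147 = 143 + A, so A = 4.
Conserve atomic number: 62 = 60 + Z, so Z = 2.
A = 4 and Z = 2 is helium-4 — an alpha particle.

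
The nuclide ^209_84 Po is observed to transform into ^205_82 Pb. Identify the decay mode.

alpha decay

ΔA = 205 − 209 = -4; ΔZ = 82 − 84 = -2.
A drops by 4 and Z drops by 2 — the signature of alpha emission.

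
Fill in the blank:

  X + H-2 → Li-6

Conserve mass number: A + 2 = 6, so A = 4.
Conserve atomic number: Z + 1 = 3, so Z = 2.
A = 4 and Z = 2 is He-4 — an alpha particle.

alpha particle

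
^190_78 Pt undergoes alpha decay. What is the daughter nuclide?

Alpha decay: mass number changes by -4, atomic number by -2.
A: 190 − 4 = 186; Z: 78 − 2 = 76.
Z = 76 is osmium, so the daughter is ^186_76 Os.

Os-186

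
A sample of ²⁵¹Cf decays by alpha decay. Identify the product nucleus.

Alpha decay: mass number changes by -4, atomic number by -2.
A: 251 − 4 = 247; Z: 98 − 2 = 96.
Z = 96 is curium, so the daughter is ²⁴⁷Cm.

Cm-247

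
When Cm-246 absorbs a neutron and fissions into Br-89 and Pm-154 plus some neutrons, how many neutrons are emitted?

Conserve mass number: 247 = 89 + 154 + k, so k = 247 − 243 = 4.
Check atomic number: 96 = 35 + 61 + 0 = 96. ✓

4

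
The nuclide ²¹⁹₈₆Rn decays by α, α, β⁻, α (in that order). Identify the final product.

Start: (A, Z) = (219, 86).
After α: (215, 84).
After α: (211, 82).
After β⁻: (211, 83).
After α: (207, 81).
Z = 81 is thallium.

Tl-207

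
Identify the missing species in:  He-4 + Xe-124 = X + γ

Ba-128

Conserve mass number: 4 + 124 = A + 0, so A = 128.
Conserve atomic number: 2 + 54 = Z + 0, so Z = 56.
Z = 56 is barium, so the species is Ba-128.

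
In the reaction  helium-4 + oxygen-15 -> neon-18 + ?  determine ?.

Conserve mass number: 4 + 15 = 18 + A, so A = 1.
Conserve atomic number: 2 + 8 = 10 + Z, so Z = 0.
A = 1 and Z = 0 is neutron — a neutron.

neutron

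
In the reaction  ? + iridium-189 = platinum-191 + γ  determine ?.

Conserve mass number: A + 189 = 191 + 0, so A = 2.
Conserve atomic number: Z + 77 = 78 + 0, so Z = 1.
A = 2 and Z = 1 is hydrogen-2 — a deuteron.

deuteron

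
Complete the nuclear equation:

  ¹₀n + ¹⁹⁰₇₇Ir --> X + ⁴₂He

Re-187

Conserve mass number: 1 + 190 = A + 4, so A = 187.
Conserve atomic number: 0 + 77 = Z + 2, so Z = 75.
Z = 75 is rhenium, so the species is ¹⁸⁷₇₅Re.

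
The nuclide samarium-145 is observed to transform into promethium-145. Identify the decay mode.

ΔA = 145 − 145 = 0; ΔZ = 61 − 62 = -1.
A is unchanged and Z drops by 1 — a proton has become a neutron (β⁺ emission or electron capture).

beta-plus decay or electron capture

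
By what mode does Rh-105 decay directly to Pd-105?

beta-minus decay

ΔA = 105 − 105 = 0; ΔZ = 46 − 45 = +1.
A is unchanged and Z rises by 1 — a neutron has become a proton (β⁻ decay).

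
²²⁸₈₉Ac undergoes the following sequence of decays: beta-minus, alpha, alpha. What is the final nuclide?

Rn-220

Start: (A, Z) = (228, 89).
After β⁻: (228, 90).
After α: (224, 88).
After α: (220, 86).
Z = 86 is radon.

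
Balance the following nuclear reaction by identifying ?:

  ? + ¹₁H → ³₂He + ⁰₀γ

Conserve mass number: A + 1 = 3 + 0, so A = 2.
Conserve atomic number: Z + 1 = 2 + 0, so Z = 1.
A = 2 and Z = 1 is ²₁H — a deuteron.

deuteron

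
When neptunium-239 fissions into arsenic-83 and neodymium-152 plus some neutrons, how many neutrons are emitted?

Conserve mass number: 239 = 83 + 152 + k, so k = 239 − 235 = 4.
Check atomic number: 93 = 33 + 60 + 0 = 93. ✓

4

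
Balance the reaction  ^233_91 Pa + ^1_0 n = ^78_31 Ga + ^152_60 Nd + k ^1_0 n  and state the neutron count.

4

Conserve mass number: 234 = 78 + 152 + k, so k = 234 − 230 = 4.
Check atomic number: 91 = 31 + 60 + 0 = 91. ✓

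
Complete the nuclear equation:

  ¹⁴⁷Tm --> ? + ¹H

Conserve mass number: 147 = A + 1, so A = 146.
Conserve atomic number: 69 = Z + 1, so Z = 68.
Z = 68 is erbium, so the species is ¹⁴⁶Er.

Er-146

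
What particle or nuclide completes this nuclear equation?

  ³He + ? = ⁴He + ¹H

deuteron

Conserve mass number: 3 + A = 4 + 1, so A = 2.
Conserve atomic number: 2 + Z = 2 + 1, so Z = 1.
A = 2 and Z = 1 is ²H — a deuteron.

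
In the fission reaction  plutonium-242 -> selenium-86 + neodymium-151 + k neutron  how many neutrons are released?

Conserve mass number: 242 = 86 + 151 + k, so k = 242 − 237 = 5.
Check atomic number: 94 = 34 + 60 + 0 = 94. ✓

5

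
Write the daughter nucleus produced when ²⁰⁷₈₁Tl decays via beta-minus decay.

Beta-minus decay: mass number changes by +0, atomic number by +1.
A: 207 = 207; Z: 81 + 1 = 82.
Z = 82 is lead, so the daughter is ²⁰⁷₈₂Pb.

Pb-207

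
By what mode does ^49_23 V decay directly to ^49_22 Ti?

ΔA = 49 − 49 = 0; ΔZ = 22 − 23 = -1.
A is unchanged and Z drops by 1 — a proton has become a neutron (β⁺ emission or electron capture).

beta-plus decay or electron capture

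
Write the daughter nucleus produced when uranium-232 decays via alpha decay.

Th-228

Alpha decay: mass number changes by -4, atomic number by -2.
A: 232 − 4 = 228; Z: 92 − 2 = 90.
Z = 90 is thorium, so the daughter is thorium-228.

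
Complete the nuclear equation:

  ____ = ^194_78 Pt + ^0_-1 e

Ir-194

Conserve mass number: A = 194 + 0, so A = 194.
Conserve atomic number: Z = 78 − 1, so Z = 77.
Z = 77 is iridium, so the species is ^194_77 Ir.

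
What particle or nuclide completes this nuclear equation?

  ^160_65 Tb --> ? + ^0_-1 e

Dy-160

Conserve mass number: 160 = A + 0, so A = 160.
Conserve atomic number: 65 = Z − 1, so Z = 66.
Z = 66 is dysprosium, so the species is ^160_66 Dy.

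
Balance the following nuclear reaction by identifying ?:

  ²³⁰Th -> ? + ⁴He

Conserve mass number: 230 = A + 4, so A = 226.
Conserve atomic number: 90 = Z + 2, so Z = 88.
Z = 88 is radium, so the species is ²²⁶Ra.

Ra-226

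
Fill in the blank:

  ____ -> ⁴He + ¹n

Conserve mass number: A = 4 + 1, so A = 5.
Conserve atomic number: Z = 2 + 0, so Z = 2.
Z = 2 is helium, so the species is ⁵He.

He-5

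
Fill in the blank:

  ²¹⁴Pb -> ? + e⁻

Bi-214

Conserve mass number: 214 = A + 0, so A = 214.
Conserve atomic number: 82 = Z − 1, so Z = 83.
Z = 83 is bismuth, so the species is ²¹⁴Bi.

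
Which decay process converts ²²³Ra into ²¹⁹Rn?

ΔA = 219 − 223 = -4; ΔZ = 86 − 88 = -2.
A drops by 4 and Z drops by 2 — the signature of alpha emission.

alpha decay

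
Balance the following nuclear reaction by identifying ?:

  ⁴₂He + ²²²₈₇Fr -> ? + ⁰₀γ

Ac-226

Conserve mass number: 4 + 222 = A + 0, so A = 226.
Conserve atomic number: 2 + 87 = Z + 0, so Z = 89.
Z = 89 is actinium, so the species is ²²⁶₈₉Ac.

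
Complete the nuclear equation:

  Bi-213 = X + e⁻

Conserve mass number: 213 = A + 0, so A = 213.
Conserve atomic number: 83 = Z − 1, so Z = 84.
Z = 84 is polonium, so the species is Po-213.

Po-213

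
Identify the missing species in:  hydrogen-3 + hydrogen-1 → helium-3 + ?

Conserve mass number: 3 + 1 = 3 + A, so A = 1.
Conserve atomic number: 1 + 1 = 2 + Z, so Z = 0.
A = 1 and Z = 0 is neutron — a neutron.

neutron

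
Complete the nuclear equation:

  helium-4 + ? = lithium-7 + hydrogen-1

Conserve mass number: 4 + A = 7 + 1, so A = 4.
Conserve atomic number: 2 + Z = 3 + 1, so Z = 2.
A = 4 and Z = 2 is helium-4 — an alpha particle.

alpha particle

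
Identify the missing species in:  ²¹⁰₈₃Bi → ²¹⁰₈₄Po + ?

Conserve mass number: 210 = 210 + A, so A = 0.
Conserve atomic number: 83 = 84 + Z, so Z = -1.
A = 0 and Z = -1 is ⁰₋₁e — a beta-minus particle.

beta-minus particle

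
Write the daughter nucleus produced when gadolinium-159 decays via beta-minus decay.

Tb-159

Beta-minus decay: mass number changes by +0, atomic number by +1.
A: 159 = 159; Z: 64 + 1 = 65.
Z = 65 is terbium, so the daughter is terbium-159.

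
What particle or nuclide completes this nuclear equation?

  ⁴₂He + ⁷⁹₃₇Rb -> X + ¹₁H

Sr-82

Conserve mass number: 4 + 79 = A + 1, so A = 82.
Conserve atomic number: 2 + 37 = Z + 1, so Z = 38.
Z = 38 is strontium, so the species is ⁸²₃₈Sr.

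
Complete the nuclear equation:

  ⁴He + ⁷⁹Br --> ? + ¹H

Kr-82

Conserve mass number: 4 + 79 = A + 1, so A = 82.
Conserve atomic number: 2 + 35 = Z + 1, so Z = 36.
Z = 36 is krypton, so the species is ⁸²Kr.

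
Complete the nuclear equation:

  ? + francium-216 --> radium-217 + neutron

deuteron

Conserve mass number: A + 216 = 217 + 1, so A = 2.
Conserve atomic number: Z + 87 = 88 + 0, so Z = 1.
A = 2 and Z = 1 is hydrogen-2 — a deuteron.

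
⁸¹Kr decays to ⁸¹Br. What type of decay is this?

ΔA = 81 − 81 = 0; ΔZ = 35 − 36 = -1.
A is unchanged and Z drops by 1 — a proton has become a neutron (β⁺ emission or electron capture).

beta-plus decay or electron capture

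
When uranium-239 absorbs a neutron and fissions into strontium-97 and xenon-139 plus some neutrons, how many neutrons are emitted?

4

Conserve mass number: 240 = 97 + 139 + k, so k = 240 − 236 = 4.
Check atomic number: 92 = 38 + 54 + 0 = 92. ✓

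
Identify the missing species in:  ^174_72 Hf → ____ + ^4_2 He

Yb-170

Conserve mass number: 174 = A + 4, so A = 170.
Conserve atomic number: 72 = Z + 2, so Z = 70.
Z = 70 is ytterbium, so the species is ^170_70 Yb.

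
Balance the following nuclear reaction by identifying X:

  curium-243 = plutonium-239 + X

Conserve mass number: 243 = 239 + A, so A = 4.
Conserve atomic number: 96 = 94 + Z, so Z = 2.
A = 4 and Z = 2 is helium-4 — an alpha particle.

alpha particle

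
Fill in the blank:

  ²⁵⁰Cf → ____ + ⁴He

Cm-246

Conserve mass number: 250 = A + 4, so A = 246.
Conserve atomic number: 98 = Z + 2, so Z = 96.
Z = 96 is curium, so the species is ²⁴⁶Cm.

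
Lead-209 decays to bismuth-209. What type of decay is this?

ΔA = 209 − 209 = 0; ΔZ = 83 − 82 = +1.
A is unchanged and Z rises by 1 — a neutron has become a proton (β⁻ decay).

beta-minus decay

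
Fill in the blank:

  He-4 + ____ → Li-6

deuteron

Conserve mass number: 4 + A = 6, so A = 2.
Conserve atomic number: 2 + Z = 3, so Z = 1.
A = 2 and Z = 1 is H-2 — a deuteron.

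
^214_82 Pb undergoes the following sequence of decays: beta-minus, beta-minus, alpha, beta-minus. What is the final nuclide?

Bi-210

Start: (A, Z) = (214, 82).
After β⁻: (214, 83).
After β⁻: (214, 84).
After α: (210, 82).
After β⁻: (210, 83).
Z = 83 is bismuth.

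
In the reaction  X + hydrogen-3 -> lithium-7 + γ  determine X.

alpha particle

Conserve mass number: A + 3 = 7 + 0, so A = 4.
Conserve atomic number: Z + 1 = 3 + 0, so Z = 2.
A = 4 and Z = 2 is helium-4 — an alpha particle.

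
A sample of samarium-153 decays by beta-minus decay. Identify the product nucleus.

Beta-minus decay: mass number changes by +0, atomic number by +1.
A: 153 = 153; Z: 62 + 1 = 63.
Z = 63 is europium, so the daughter is europium-153.

Eu-153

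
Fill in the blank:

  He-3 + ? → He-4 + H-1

Conserve mass number: 3 + A = 4 + 1, so A = 2.
Conserve atomic number: 2 + Z = 2 + 1, so Z = 1.
A = 2 and Z = 1 is H-2 — a deuteron.

deuteron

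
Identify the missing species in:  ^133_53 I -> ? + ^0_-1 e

Xe-133

Conserve mass number: 133 = A + 0, so A = 133.
Conserve atomic number: 53 = Z − 1, so Z = 54.
Z = 54 is xenon, so the species is ^133_54 Xe.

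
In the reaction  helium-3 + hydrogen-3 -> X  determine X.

Li-6

Conserve mass number: 3 + 3 = A, so A = 6.
Conserve atomic number: 2 + 1 = Z, so Z = 3.
Z = 3 is lithium, so the species is lithium-6.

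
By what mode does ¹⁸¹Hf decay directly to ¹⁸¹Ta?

ΔA = 181 − 181 = 0; ΔZ = 73 − 72 = +1.
A is unchanged and Z rises by 1 — a neutron has become a proton (β⁻ decay).

beta-minus decay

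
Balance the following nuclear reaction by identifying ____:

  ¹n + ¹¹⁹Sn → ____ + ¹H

In-119

Conserve mass number: 1 + 119 = A + 1, so A = 119.
Conserve atomic number: 0 + 50 = Z + 1, so Z = 49.
Z = 49 is indium, so the species is ¹¹⁹In.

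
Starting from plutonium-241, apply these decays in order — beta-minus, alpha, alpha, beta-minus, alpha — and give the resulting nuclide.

Start: (A, Z) = (241, 94).
After β⁻: (241, 95).
After α: (237, 93).
After α: (233, 91).
After β⁻: (233, 92).
After α: (229, 90).
Z = 90 is thorium.

Th-229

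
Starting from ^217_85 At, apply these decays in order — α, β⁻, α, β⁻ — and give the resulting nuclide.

Start: (A, Z) = (217, 85).
After α: (213, 83).
After β⁻: (213, 84).
After α: (209, 82).
After β⁻: (209, 83).
Z = 83 is bismuth.

Bi-209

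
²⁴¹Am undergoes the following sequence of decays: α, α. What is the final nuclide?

Start: (A, Z) = (241, 95).
After α: (237, 93).
After α: (233, 91).
Z = 91 is protactinium.

Pa-233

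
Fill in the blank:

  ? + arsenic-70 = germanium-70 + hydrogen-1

neutron

Conserve mass number: A + 70 = 70 + 1, so A = 1.
Conserve atomic number: Z + 33 = 32 + 1, so Z = 0.
A = 1 and Z = 0 is neutron — a neutron.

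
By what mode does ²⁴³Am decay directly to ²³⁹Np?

ΔA = 239 − 243 = -4; ΔZ = 93 − 95 = -2.
A drops by 4 and Z drops by 2 — the signature of alpha emission.

alpha decay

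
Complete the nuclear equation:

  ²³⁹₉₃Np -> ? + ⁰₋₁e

Conserve mass number: 239 = A + 0, so A = 239.
Conserve atomic number: 93 = Z − 1, so Z = 94.
Z = 94 is plutonium, so the species is ²³⁹₉₄Pu.

Pu-239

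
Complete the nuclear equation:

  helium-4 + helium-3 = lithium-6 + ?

Conserve mass number: 4 + 3 = 6 + A, so A = 1.
Conserve atomic number: 2 + 2 = 3 + Z, so Z = 1.
A = 1 and Z = 1 is hydrogen-1 — a proton.

proton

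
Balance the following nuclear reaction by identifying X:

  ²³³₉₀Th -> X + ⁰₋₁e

Pa-233

Conserve mass number: 233 = A + 0, so A = 233.
Conserve atomic number: 90 = Z − 1, so Z = 91.
Z = 91 is protactinium, so the species is ²³³₉₁Pa.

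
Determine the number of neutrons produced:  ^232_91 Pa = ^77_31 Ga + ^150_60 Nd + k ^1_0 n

Conserve mass number: 232 = 77 + 150 + k, so k = 232 − 227 = 5.
Check atomic number: 91 = 31 + 60 + 0 = 91. ✓

5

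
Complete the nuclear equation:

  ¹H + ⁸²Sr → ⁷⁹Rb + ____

Conserve mass number: 1 + 82 = 79 + A, so A = 4.
Conserve atomic number: 1 + 38 = 37 + Z, so Z = 2.
A = 4 and Z = 2 is ⁴He — an alpha particle.

alpha particle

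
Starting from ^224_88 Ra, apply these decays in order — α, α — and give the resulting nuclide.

Po-216

Start: (A, Z) = (224, 88).
After α: (220, 86).
After α: (216, 84).
Z = 84 is polonium.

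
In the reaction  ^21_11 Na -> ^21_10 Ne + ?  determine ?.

Conserve mass number: 21 = 21 + A, so A = 0.
Conserve atomic number: 11 = 10 + Z, so Z = 1.
A = 0 and Z = 1 is ^0_1 e — a positron.

positron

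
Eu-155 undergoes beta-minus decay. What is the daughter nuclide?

Gd-155

Beta-minus decay: mass number changes by +0, atomic number by +1.
A: 155 = 155; Z: 63 + 1 = 64.
Z = 64 is gadolinium, so the daughter is Gd-155.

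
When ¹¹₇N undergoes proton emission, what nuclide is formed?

C-10

Proton emission: mass number changes by -1, atomic number by -1.
A: 11 − 1 = 10; Z: 7 − 1 = 6.
Z = 6 is carbon, so the daughter is ¹⁰₆C.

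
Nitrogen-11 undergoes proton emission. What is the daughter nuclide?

C-10

Proton emission: mass number changes by -1, atomic number by -1.
A: 11 − 1 = 10; Z: 7 − 1 = 6.
Z = 6 is carbon, so the daughter is carbon-10.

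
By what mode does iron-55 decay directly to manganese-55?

ΔA = 55 − 55 = 0; ΔZ = 25 − 26 = -1.
A is unchanged and Z drops by 1 — a proton has become a neutron (β⁺ emission or electron capture).

beta-plus decay or electron capture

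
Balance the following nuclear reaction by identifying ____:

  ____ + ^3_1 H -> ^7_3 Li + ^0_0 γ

alpha particle

Conserve mass number: A + 3 = 7 + 0, so A = 4.
Conserve atomic number: Z + 1 = 3 + 0, so Z = 2.
A = 4 and Z = 2 is ^4_2 He — an alpha particle.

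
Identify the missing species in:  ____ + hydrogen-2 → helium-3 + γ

proton

Conserve mass number: A + 2 = 3 + 0, so A = 1.
Conserve atomic number: Z + 1 = 2 + 0, so Z = 1.
A = 1 and Z = 1 is hydrogen-1 — a proton.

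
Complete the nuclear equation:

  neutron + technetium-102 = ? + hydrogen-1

Mo-102

Conserve mass number: 1 + 102 = A + 1, so A = 102.
Conserve atomic number: 0 + 43 = Z + 1, so Z = 42.
Z = 42 is molybdenum, so the species is molybdenum-102.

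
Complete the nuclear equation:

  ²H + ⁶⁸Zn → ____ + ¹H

Conserve mass number: 2 + 68 = A + 1, so A = 69.
Conserve atomic number: 1 + 30 = Z + 1, so Z = 30.
Z = 30 is zinc, so the species is ⁶⁹Zn.

Zn-69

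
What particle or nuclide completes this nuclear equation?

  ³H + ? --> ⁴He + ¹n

deuteron

Conserve mass number: 3 + A = 4 + 1, so A = 2.
Conserve atomic number: 1 + Z = 2 + 0, so Z = 1.
A = 2 and Z = 1 is ²H — a deuteron.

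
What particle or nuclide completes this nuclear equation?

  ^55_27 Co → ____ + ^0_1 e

Fe-55

Conserve mass number: 55 = A + 0, so A = 55.
Conserve atomic number: 27 = Z + 1, so Z = 26.
Z = 26 is iron, so the species is ^55_26 Fe.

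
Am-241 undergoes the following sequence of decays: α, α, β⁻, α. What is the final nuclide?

Th-229

Start: (A, Z) = (241, 95).
After α: (237, 93).
After α: (233, 91).
After β⁻: (233, 92).
After α: (229, 90).
Z = 90 is thorium.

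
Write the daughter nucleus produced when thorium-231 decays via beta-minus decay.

Beta-minus decay: mass number changes by +0, atomic number by +1.
A: 231 = 231; Z: 90 + 1 = 91.
Z = 91 is protactinium, so the daughter is protactinium-231.

Pa-231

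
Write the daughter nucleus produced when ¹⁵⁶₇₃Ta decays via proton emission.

Hf-155

Proton emission: mass number changes by -1, atomic number by -1.
A: 156 − 1 = 155; Z: 73 − 1 = 72.
Z = 72 is hafnium, so the daughter is ¹⁵⁵₇₂Hf.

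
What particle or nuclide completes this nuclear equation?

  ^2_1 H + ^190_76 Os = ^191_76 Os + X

proton

Conserve mass number: 2 + 190 = 191 + A, so A = 1.
Conserve atomic number: 1 + 76 = 76 + Z, so Z = 1.
A = 1 and Z = 1 is ^1_1 H — a proton.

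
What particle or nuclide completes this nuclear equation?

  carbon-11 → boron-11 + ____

positron

Conserve mass number: 11 = 11 + A, so A = 0.
Conserve atomic number: 6 = 5 + Z, so Z = 1.
A = 0 and Z = 1 is e⁺ — a positron.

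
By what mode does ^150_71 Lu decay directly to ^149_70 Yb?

proton emission

ΔA = 149 − 150 = -1; ΔZ = 70 − 71 = -1.
A drops by 1 and Z drops by 1 — a proton was emitted.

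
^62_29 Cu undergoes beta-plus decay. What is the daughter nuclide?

Beta-plus decay: mass number changes by +0, atomic number by -1.
A: 62 = 62; Z: 29 − 1 = 28.
Z = 28 is nickel, so the daughter is ^62_28 Ni.

Ni-62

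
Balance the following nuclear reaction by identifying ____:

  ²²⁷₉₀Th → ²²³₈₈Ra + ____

alpha particle

Conserve mass number: 227 = 223 + A, so A = 4.
Conserve atomic number: 90 = 88 + Z, so Z = 2.
A = 4 and Z = 2 is ⁴₂He — an alpha particle.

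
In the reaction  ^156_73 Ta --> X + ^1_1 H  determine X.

Conserve mass number: 156 = A + 1, so A = 155.
Conserve atomic number: 73 = Z + 1, so Z = 72.
Z = 72 is hafnium, so the species is ^155_72 Hf.

Hf-155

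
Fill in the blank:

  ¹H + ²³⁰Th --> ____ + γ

Pa-231

Conserve mass number: 1 + 230 = A + 0, so A = 231.
Conserve atomic number: 1 + 90 = Z + 0, so Z = 91.
Z = 91 is protactinium, so the species is ²³¹Pa.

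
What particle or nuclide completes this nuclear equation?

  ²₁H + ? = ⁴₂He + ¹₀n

Conserve mass number: 2 + A = 4 + 1, so A = 3.
Conserve atomic number: 1 + Z = 2 + 0, so Z = 1.
A = 3 and Z = 1 is ³₁H — a triton.

triton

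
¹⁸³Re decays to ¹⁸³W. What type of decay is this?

ΔA = 183 − 183 = 0; ΔZ = 74 − 75 = -1.
A is unchanged and Z drops by 1 — a proton has become a neutron (β⁺ emission or electron capture).

beta-plus decay or electron capture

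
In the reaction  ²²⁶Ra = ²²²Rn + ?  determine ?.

Conserve mass number: 226 = 222 + A, so A = 4.
Conserve atomic number: 88 = 86 + Z, so Z = 2.
A = 4 and Z = 2 is ⁴He — an alpha particle.

alpha particle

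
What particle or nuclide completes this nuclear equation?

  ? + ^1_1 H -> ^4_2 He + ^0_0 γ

Conserve mass number: A + 1 = 4 + 0, so A = 3.
Conserve atomic number: Z + 1 = 2 + 0, so Z = 1.
A = 3 and Z = 1 is ^3_1 H — a triton.

triton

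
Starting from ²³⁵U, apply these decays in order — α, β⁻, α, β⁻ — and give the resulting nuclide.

Th-227

Start: (A, Z) = (235, 92).
After α: (231, 90).
After β⁻: (231, 91).
After α: (227, 89).
After β⁻: (227, 90).
Z = 90 is thorium.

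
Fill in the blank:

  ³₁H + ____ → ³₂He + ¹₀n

proton

Conserve mass number: 3 + A = 3 + 1, so A = 1.
Conserve atomic number: 1 + Z = 2 + 0, so Z = 1.
A = 1 and Z = 1 is ¹₁H — a proton.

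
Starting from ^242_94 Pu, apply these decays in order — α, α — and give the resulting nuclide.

Th-234

Start: (A, Z) = (242, 94).
After α: (238, 92).
After α: (234, 90).
Z = 90 is thorium.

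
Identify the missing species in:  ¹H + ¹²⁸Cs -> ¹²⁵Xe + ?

alpha particle

Conserve mass number: 1 + 128 = 125 + A, so A = 4.
Conserve atomic number: 1 + 55 = 54 + Z, so Z = 2.
A = 4 and Z = 2 is ⁴He — an alpha particle.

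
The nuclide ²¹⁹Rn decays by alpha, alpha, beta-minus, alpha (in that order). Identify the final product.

Tl-207

Start: (A, Z) = (219, 86).
After α: (215, 84).
After α: (211, 82).
After β⁻: (211, 83).
After α: (207, 81).
Z = 81 is thallium.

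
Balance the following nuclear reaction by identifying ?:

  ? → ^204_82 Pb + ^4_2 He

Po-208

Conserve mass number: A = 204 + 4, so A = 208.
Conserve atomic number: Z = 82 + 2, so Z = 84.
Z = 84 is polonium, so the species is ^208_84 Po.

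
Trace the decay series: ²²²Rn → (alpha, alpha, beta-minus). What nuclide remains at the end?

Bi-214

Start: (A, Z) = (222, 86).
After α: (218, 84).
After α: (214, 82).
After β⁻: (214, 83).
Z = 83 is bismuth.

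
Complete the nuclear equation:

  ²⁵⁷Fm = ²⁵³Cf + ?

Conserve mass number: 257 = 253 + A, so A = 4.
Conserve atomic number: 100 = 98 + Z, so Z = 2.
A = 4 and Z = 2 is ⁴He — an alpha particle.

alpha particle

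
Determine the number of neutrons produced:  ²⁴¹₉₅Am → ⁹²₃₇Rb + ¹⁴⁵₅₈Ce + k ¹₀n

4

Conserve mass number: 241 = 92 + 145 + k, so k = 241 − 237 = 4.
Check atomic number: 95 = 37 + 58 + 0 = 95. ✓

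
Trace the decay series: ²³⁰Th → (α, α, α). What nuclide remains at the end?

Start: (A, Z) = (230, 90).
After α: (226, 88).
After α: (222, 86).
After α: (218, 84).
Z = 84 is polonium.

Po-218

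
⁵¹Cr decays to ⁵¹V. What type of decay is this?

beta-plus decay or electron capture

ΔA = 51 − 51 = 0; ΔZ = 23 − 24 = -1.
A is unchanged and Z drops by 1 — a proton has become a neutron (β⁺ emission or electron capture).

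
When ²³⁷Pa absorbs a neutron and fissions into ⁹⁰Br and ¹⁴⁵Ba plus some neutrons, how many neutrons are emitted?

Conserve mass number: 238 = 90 + 145 + k, so k = 238 − 235 = 3.
Check atomic number: 91 = 35 + 56 + 0 = 91. ✓

3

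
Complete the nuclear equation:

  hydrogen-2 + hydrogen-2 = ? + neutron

Conserve mass number: 2 + 2 = A + 1, so A = 3.
Conserve atomic number: 1 + 1 = Z + 0, so Z = 2.
Z = 2 is helium, so the species is helium-3.

He-3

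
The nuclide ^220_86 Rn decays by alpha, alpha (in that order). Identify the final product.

Start: (A, Z) = (220, 86).
After α: (216, 84).
After α: (212, 82).
Z = 82 is lead.

Pb-212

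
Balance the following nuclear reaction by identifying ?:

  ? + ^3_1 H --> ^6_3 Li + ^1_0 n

alpha particle

Conserve mass number: A + 3 = 6 + 1, so A = 4.
Conserve atomic number: Z + 1 = 3 + 0, so Z = 2.
A = 4 and Z = 2 is ^4_2 He — an alpha particle.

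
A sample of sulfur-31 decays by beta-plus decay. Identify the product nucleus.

P-31

Beta-plus decay: mass number changes by +0, atomic number by -1.
A: 31 = 31; Z: 16 − 1 = 15.
Z = 15 is phosphorus, so the daughter is phosphorus-31.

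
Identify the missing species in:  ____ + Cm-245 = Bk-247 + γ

Conserve mass number: A + 245 = 247 + 0, so A = 2.
Conserve atomic number: Z + 96 = 97 + 0, so Z = 1.
A = 2 and Z = 1 is H-2 — a deuteron.

deuteron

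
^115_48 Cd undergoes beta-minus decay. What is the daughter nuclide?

Beta-minus decay: mass number changes by +0, atomic number by +1.
A: 115 = 115; Z: 48 + 1 = 49.
Z = 49 is indium, so the daughter is ^115_49 In.

In-115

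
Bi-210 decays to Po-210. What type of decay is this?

beta-minus decay

ΔA = 210 − 210 = 0; ΔZ = 84 − 83 = +1.
A is unchanged and Z rises by 1 — a neutron has become a proton (β⁻ decay).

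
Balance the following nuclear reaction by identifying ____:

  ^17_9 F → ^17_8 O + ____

positron

Conserve mass number: 17 = 17 + A, so A = 0.
Conserve atomic number: 9 = 8 + Z, so Z = 1.
A = 0 and Z = 1 is ^0_1 e — a positron.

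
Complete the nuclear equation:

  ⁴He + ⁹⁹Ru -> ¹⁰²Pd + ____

neutron

Conserve mass number: 4 + 99 = 102 + A, so A = 1.
Conserve atomic number: 2 + 44 = 46 + Z, so Z = 0.
A = 1 and Z = 0 is ¹n — a neutron.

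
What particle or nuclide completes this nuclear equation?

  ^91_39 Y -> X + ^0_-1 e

Conserve mass number: 91 = A + 0, so A = 91.
Conserve atomic number: 39 = Z − 1, so Z = 40.
Z = 40 is zirconium, so the species is ^91_40 Zr.

Zr-91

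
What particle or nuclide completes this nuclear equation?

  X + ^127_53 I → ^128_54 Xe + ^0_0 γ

proton

Conserve mass number: A + 127 = 128 + 0, so A = 1.
Conserve atomic number: Z + 53 = 54 + 0, so Z = 1.
A = 1 and Z = 1 is ^1_1 H — a proton.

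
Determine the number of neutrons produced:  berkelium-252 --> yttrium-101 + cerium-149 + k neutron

2

Conserve mass number: 252 = 101 + 149 + k, so k = 252 − 250 = 2.
Check atomic number: 97 = 39 + 58 + 0 = 97. ✓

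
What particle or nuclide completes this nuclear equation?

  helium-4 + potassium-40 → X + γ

Sc-44

Conserve mass number: 4 + 40 = A + 0, so A = 44.
Conserve atomic number: 2 + 19 = Z + 0, so Z = 21.
Z = 21 is scandium, so the species is scandium-44.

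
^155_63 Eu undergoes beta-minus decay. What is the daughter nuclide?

Gd-155

Beta-minus decay: mass number changes by +0, atomic number by +1.
A: 155 = 155; Z: 63 + 1 = 64.
Z = 64 is gadolinium, so the daughter is ^155_64 Gd.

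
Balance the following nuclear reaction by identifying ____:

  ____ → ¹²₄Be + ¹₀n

Conserve mass number: A = 12 + 1, so A = 13.
Conserve atomic number: Z = 4 + 0, so Z = 4.
Z = 4 is beryllium, so the species is ¹³₄Be.

Be-13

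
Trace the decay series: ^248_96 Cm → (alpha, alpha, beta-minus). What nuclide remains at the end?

Start: (A, Z) = (248, 96).
After α: (244, 94).
After α: (240, 92).
After β⁻: (240, 93).
Z = 93 is neptunium.

Np-240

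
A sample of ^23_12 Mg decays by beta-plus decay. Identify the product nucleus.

Na-23

Beta-plus decay: mass number changes by +0, atomic number by -1.
A: 23 = 23; Z: 12 − 1 = 11.
Z = 11 is sodium, so the daughter is ^23_11 Na.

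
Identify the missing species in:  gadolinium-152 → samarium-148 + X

alpha particle

Conserve mass number: 152 = 148 + A, so A = 4.
Conserve atomic number: 64 = 62 + Z, so Z = 2.
A = 4 and Z = 2 is helium-4 — an alpha particle.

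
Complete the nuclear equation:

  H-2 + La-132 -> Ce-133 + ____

Conserve mass number: 2 + 132 = 133 + A, so A = 1.
Conserve atomic number: 1 + 57 = 58 + Z, so Z = 0.
A = 1 and Z = 0 is n — a neutron.

neutron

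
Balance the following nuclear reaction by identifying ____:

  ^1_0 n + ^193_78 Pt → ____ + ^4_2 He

Os-190

Conserve mass number: 1 + 193 = A + 4, so A = 190.
Conserve atomic number: 0 + 78 = Z + 2, so Z = 76.
Z = 76 is osmium, so the species is ^190_76 Os.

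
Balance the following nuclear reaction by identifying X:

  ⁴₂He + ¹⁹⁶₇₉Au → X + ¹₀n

Conserve mass number: 4 + 196 = A + 1, so A = 199.
Conserve atomic number: 2 + 79 = Z + 0, so Z = 81.
Z = 81 is thallium, so the species is ¹⁹⁹₈₁Tl.

Tl-199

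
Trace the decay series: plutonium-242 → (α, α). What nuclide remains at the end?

Th-234

Start: (A, Z) = (242, 94).
After α: (238, 92).
After α: (234, 90).
Z = 90 is thorium.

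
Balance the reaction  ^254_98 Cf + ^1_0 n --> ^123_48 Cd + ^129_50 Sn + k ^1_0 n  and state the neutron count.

Conserve mass number: 255 = 123 + 129 + k, so k = 255 − 252 = 3.
Check atomic number: 98 = 48 + 50 + 0 = 98. ✓

3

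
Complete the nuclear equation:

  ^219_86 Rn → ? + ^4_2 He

Conserve mass number: 219 = A + 4, so A = 215.
Conserve atomic number: 86 = Z + 2, so Z = 84.
Z = 84 is polonium, so the species is ^215_84 Po.

Po-215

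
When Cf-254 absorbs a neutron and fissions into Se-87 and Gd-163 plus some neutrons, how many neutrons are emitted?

5

Conserve mass number: 255 = 87 + 163 + k, so k = 255 − 250 = 5.
Check atomic number: 98 = 34 + 64 + 0 = 98. ✓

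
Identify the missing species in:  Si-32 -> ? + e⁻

P-32

Conserve mass number: 32 = A + 0, so A = 32.
Conserve atomic number: 14 = Z − 1, so Z = 15.
Z = 15 is phosphorus, so the species is P-32.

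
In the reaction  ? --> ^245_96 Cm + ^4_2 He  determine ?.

Conserve mass number: A = 245 + 4, so A = 249.
Conserve atomic number: Z = 96 + 2, so Z = 98.
Z = 98 is californium, so the species is ^249_98 Cf.

Cf-249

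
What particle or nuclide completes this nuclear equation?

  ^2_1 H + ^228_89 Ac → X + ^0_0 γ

Th-230

Conserve mass number: 2 + 228 = A + 0, so A = 230.
Conserve atomic number: 1 + 89 = Z + 0, so Z = 90.
Z = 90 is thorium, so the species is ^230_90 Th.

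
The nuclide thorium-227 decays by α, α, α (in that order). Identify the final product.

Po-215

Start: (A, Z) = (227, 90).
After α: (223, 88).
After α: (219, 86).
After α: (215, 84).
Z = 84 is polonium.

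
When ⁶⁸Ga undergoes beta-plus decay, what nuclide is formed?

Beta-plus decay: mass number changes by +0, atomic number by -1.
A: 68 = 68; Z: 31 − 1 = 30.
Z = 30 is zinc, so the daughter is ⁶⁸Zn.

Zn-68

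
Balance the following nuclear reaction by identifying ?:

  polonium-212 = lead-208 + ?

Conserve mass number: 212 = 208 + A, so A = 4.
Conserve atomic number: 84 = 82 + Z, so Z = 2.
A = 4 and Z = 2 is helium-4 — an alpha particle.

alpha particle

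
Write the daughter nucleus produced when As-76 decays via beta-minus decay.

Se-76

Beta-minus decay: mass number changes by +0, atomic number by +1.
A: 76 = 76; Z: 33 + 1 = 34.
Z = 34 is selenium, so the daughter is Se-76.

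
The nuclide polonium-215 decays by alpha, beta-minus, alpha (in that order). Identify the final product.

Start: (A, Z) = (215, 84).
After α: (211, 82).
After β⁻: (211, 83).
After α: (207, 81).
Z = 81 is thallium.

Tl-207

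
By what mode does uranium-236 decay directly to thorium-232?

ΔA = 232 − 236 = -4; ΔZ = 90 − 92 = -2.
A drops by 4 and Z drops by 2 — the signature of alpha emission.

alpha decay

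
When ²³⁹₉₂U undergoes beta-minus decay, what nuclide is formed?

Np-239

Beta-minus decay: mass number changes by +0, atomic number by +1.
A: 239 = 239; Z: 92 + 1 = 93.
Z = 93 is neptunium, so the daughter is ²³⁹₉₃Np.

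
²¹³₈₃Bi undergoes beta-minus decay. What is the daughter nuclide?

Beta-minus decay: mass number changes by +0, atomic number by +1.
A: 213 = 213; Z: 83 + 1 = 84.
Z = 84 is polonium, so the daughter is ²¹³₈₄Po.

Po-213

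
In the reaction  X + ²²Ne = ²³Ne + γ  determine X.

Conserve mass number: A + 22 = 23 + 0, so A = 1.
Conserve atomic number: Z + 10 = 10 + 0, so Z = 0.
A = 1 and Z = 0 is ¹n — a neutron.

neutron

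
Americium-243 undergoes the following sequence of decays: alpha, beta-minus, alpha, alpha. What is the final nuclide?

Th-231

Start: (A, Z) = (243, 95).
After α: (239, 93).
After β⁻: (239, 94).
After α: (235, 92).
After α: (231, 90).
Z = 90 is thorium.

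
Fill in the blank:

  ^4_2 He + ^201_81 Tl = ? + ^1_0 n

Conserve mass number: 4 + 201 = A + 1, so A = 204.
Conserve atomic number: 2 + 81 = Z + 0, so Z = 83.
Z = 83 is bismuth, so the species is ^204_83 Bi.

Bi-204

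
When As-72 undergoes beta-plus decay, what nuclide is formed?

Beta-plus decay: mass number changes by +0, atomic number by -1.
A: 72 = 72; Z: 33 − 1 = 32.
Z = 32 is germanium, so the daughter is Ge-72.

Ge-72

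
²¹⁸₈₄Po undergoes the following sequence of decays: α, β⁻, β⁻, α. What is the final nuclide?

Pb-210

Start: (A, Z) = (218, 84).
After α: (214, 82).
After β⁻: (214, 83).
After β⁻: (214, 84).
After α: (210, 82).
Z = 82 is lead.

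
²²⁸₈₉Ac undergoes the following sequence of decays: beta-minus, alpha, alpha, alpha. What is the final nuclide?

Po-216

Start: (A, Z) = (228, 89).
After β⁻: (228, 90).
After α: (224, 88).
After α: (220, 86).
After α: (216, 84).
Z = 84 is polonium.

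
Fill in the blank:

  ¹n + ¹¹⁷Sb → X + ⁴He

In-114

Conserve mass number: 1 + 117 = A + 4, so A = 114.
Conserve atomic number: 0 + 51 = Z + 2, so Z = 49.
Z = 49 is indium, so the species is ¹¹⁴In.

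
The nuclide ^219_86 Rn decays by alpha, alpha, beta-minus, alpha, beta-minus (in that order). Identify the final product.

Start: (A, Z) = (219, 86).
After α: (215, 84).
After α: (211, 82).
After β⁻: (211, 83).
After α: (207, 81).
After β⁻: (207, 82).
Z = 82 is lead.

Pb-207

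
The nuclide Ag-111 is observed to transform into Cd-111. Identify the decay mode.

ΔA = 111 − 111 = 0; ΔZ = 48 − 47 = +1.
A is unchanged and Z rises by 1 — a neutron has become a proton (β⁻ decay).

beta-minus decay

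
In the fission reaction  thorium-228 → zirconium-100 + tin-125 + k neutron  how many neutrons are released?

Conserve mass number: 228 = 100 + 125 + k, so k = 228 − 225 = 3.
Check atomic number: 90 = 40 + 50 + 0 = 90. ✓

3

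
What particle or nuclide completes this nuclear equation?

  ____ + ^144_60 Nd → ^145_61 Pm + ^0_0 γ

Conserve mass number: A + 144 = 145 + 0, so A = 1.
Conserve atomic number: Z + 60 = 61 + 0, so Z = 1.
A = 1 and Z = 1 is ^1_1 H — a proton.

proton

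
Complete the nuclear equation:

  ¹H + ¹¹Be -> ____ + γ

B-12

Conserve mass number: 1 + 11 = A + 0, so A = 12.
Conserve atomic number: 1 + 4 = Z + 0, so Z = 5.
Z = 5 is boron, so the species is ¹²B.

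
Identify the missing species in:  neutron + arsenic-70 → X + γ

As-71

Conserve mass number: 1 + 70 = A + 0, so A = 71.
Conserve atomic number: 0 + 33 = Z + 0, so Z = 33.
Z = 33 is arsenic, so the species is arsenic-71.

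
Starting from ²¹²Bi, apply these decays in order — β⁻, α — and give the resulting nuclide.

Start: (A, Z) = (212, 83).
After β⁻: (212, 84).
After α: (208, 82).
Z = 82 is lead.

Pb-208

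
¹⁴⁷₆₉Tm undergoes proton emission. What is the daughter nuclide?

Proton emission: mass number changes by -1, atomic number by -1.
A: 147 − 1 = 146; Z: 69 − 1 = 68.
Z = 68 is erbium, so the daughter is ¹⁴⁶₆₈Er.

Er-146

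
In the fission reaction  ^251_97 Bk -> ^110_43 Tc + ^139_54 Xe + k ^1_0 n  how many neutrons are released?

Conserve mass number: 251 = 110 + 139 + k, so k = 251 − 249 = 2.
Check atomic number: 97 = 43 + 54 + 0 = 97. ✓

2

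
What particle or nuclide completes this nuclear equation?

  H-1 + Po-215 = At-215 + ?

neutron

Conserve mass number: 1 + 215 = 215 + A, so A = 1.
Conserve atomic number: 1 + 84 = 85 + Z, so Z = 0.
A = 1 and Z = 0 is n — a neutron.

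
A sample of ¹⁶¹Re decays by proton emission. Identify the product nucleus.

W-160

Proton emission: mass number changes by -1, atomic number by -1.
A: 161 − 1 = 160; Z: 75 − 1 = 74.
Z = 74 is tungsten, so the daughter is ¹⁶⁰W.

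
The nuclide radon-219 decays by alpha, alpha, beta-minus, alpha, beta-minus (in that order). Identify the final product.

Pb-207

Start: (A, Z) = (219, 86).
After α: (215, 84).
After α: (211, 82).
After β⁻: (211, 83).
After α: (207, 81).
After β⁻: (207, 82).
Z = 82 is lead.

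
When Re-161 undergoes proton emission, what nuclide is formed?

W-160

Proton emission: mass number changes by -1, atomic number by -1.
A: 161 − 1 = 160; Z: 75 − 1 = 74.
Z = 74 is tungsten, so the daughter is W-160.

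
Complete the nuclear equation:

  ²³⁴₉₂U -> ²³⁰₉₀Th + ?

alpha particle

Conserve mass number: 234 = 230 + A, so A = 4.
Conserve atomic number: 92 = 90 + Z, so Z = 2.
A = 4 and Z = 2 is ⁴₂He — an alpha particle.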